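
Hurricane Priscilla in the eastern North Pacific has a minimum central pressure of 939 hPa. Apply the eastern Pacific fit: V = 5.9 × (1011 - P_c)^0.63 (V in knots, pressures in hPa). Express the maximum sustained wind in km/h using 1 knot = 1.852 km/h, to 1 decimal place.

161.7 km/h

ΔP = 1011 − 939 = 72 hPa.
V ≈ 5.9 × 72^0.63 = 5.9 × 14.795 ≈ 87.291 kt.
87.291 × 1.852 ≈ 161.66 km/h → 161.7 km/h.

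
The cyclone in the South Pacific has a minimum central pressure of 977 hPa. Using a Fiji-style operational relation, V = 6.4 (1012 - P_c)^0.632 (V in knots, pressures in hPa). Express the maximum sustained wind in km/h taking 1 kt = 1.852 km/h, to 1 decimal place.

112.1 km/h

ΔP = 1012 − 977 = 35 hPa.
V ≈ 6.4 × 35^0.632 = 6.4 × 9.459 ≈ 60.538 kt.
60.538 × 1.852 ≈ 112.12 km/h → 112.1 km/h.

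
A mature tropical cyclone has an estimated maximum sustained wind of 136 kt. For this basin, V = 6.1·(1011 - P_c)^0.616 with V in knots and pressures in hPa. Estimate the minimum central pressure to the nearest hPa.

ΔP = (V / 6.1)^(1/0.616) = (136/6.1)^1.623.
136/6.1 = 22.295; 22.295^1.623 ≈ 154.40 hPa.
P_c = 1011 − 154.40 = 856.60 ≈ 857 hPa.

857 hPa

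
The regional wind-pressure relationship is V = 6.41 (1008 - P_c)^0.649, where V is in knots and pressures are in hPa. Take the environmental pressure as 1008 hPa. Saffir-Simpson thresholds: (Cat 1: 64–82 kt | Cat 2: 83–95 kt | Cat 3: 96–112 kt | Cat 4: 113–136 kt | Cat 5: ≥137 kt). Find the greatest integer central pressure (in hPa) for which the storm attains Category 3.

943 hPa

Category 3 begins at V = 96 kt.
Required ΔP = (96/6.41)^(1/0.649) = 14.977^1.541 ≈ 64.73 hPa.
P_c ≤ 1008 − 64.73 = 943.27, so the highest integer P_c is 943 hPa.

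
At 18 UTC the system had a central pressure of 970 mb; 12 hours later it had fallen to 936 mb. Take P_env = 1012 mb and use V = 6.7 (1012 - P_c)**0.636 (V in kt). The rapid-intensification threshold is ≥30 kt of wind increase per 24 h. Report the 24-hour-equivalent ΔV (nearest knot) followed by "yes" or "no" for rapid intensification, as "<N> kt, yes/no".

66 kt, yes

V₁: ΔP = 42, V ≈ 6.7 × 42^0.636 ≈ 72.19 kt.
V₂: ΔP = 76, V ≈ 6.7 × 76^0.636 ≈ 105.26 kt.
ΔV over 12 h = 33.07 kt → 24 h equivalent = 33.07 × 24/12 ≈ 66.14 kt.
66 kt ≥ 30 kt ⇒ rapid intensification.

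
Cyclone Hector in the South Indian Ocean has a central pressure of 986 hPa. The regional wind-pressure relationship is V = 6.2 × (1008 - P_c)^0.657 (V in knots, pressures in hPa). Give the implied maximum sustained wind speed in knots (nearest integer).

47 kt

ΔP = 1008 − 986 = 22 hPa.
22^0.657 ≈ 7.620.
V ≈ 6.2 × 7.620 ≈ 47.2 kt.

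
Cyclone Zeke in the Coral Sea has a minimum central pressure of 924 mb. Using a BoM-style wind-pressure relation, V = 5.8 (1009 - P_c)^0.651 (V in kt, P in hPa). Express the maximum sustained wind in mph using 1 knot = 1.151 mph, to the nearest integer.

ΔP = 1009 − 924 = 85 mb.
V ≈ 5.8 × 85^0.651 = 5.8 × 18.032 ≈ 104.587 kt.
104.587 × 1.151 ≈ 120.38 mph → 120 mph.

120 mph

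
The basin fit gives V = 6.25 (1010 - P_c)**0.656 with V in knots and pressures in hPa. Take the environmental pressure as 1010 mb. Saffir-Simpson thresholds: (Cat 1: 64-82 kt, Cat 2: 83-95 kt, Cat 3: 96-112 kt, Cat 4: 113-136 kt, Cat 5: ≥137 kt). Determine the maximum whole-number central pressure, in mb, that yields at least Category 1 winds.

975 mb

Category 1 begins at V = 64 kt.
Required ΔP = (64/6.25)^(1/0.656) = 10.240^1.524 ≈ 34.68 mb.
P_c ≤ 1010 − 34.68 = 975.32, so the highest integer P_c is 975 mb.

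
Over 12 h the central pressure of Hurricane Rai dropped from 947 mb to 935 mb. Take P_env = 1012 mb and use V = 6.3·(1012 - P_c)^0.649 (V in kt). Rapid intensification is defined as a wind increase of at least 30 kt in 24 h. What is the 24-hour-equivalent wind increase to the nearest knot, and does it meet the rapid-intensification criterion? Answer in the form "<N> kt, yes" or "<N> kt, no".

V₁: ΔP = 65, V ≈ 6.3 × 65^0.649 ≈ 94.61 kt.
V₂: ΔP = 77, V ≈ 6.3 × 77^0.649 ≈ 105.60 kt.
ΔV over 12 h = 10.99 kt → 24 h equivalent = 10.99 × 24/12 ≈ 21.98 kt.
22 kt < 30 kt ⇒ not rapid intensification.

22 kt, no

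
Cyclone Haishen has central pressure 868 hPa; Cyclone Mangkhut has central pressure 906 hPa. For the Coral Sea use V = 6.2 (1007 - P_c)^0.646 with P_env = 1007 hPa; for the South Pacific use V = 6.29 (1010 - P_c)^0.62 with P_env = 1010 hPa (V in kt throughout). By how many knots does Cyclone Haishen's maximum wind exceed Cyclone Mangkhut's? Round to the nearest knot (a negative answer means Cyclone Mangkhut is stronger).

Cyclone Haishen: ΔP = 139; V ≈ 6.2 × 139^0.646 ≈ 150.24 kt.
Cyclone Mangkhut: ΔP = 104; V ≈ 6.29 × 104^0.62 ≈ 112.00 kt.
Difference ≈ 150.24 − 112.00 = 38.24 → 38 kt.

38 kt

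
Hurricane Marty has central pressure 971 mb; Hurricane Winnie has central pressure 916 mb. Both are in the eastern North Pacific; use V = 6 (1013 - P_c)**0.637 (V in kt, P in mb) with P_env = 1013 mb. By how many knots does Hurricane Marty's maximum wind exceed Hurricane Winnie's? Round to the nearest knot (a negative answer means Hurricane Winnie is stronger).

Hurricane Marty: ΔP = 42; V ≈ 6 × 42^0.637 ≈ 64.89 kt.
Hurricane Winnie: ΔP = 97; V ≈ 6 × 97^0.637 ≈ 110.59 kt.
Difference ≈ 64.89 − 110.59 = -45.70 → -46 kt.

-46 kt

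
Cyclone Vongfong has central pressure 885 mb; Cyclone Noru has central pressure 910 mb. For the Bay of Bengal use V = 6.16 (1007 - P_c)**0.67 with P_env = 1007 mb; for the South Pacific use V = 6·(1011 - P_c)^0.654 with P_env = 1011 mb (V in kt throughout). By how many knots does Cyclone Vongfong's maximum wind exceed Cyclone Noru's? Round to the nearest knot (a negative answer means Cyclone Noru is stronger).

Cyclone Vongfong: ΔP = 122; V ≈ 6.16 × 122^0.67 ≈ 153.97 kt.
Cyclone Noru: ΔP = 101; V ≈ 6 × 101^0.654 ≈ 122.74 kt.
Difference ≈ 153.97 − 122.74 = 31.23 → 31 kt.

31 kt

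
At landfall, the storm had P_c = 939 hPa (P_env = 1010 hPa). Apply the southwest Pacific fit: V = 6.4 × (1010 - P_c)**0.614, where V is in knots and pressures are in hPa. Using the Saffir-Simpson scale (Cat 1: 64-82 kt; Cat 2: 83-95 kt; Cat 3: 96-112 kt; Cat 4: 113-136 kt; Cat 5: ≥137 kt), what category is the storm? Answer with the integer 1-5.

ΔP = 1010 − 939 = 71 hPa.
V ≈ 6.4 × 71^0.614 = 6.4 × 13.70 ≈ 88 kt.
88 kt falls in the Category 2 band.

2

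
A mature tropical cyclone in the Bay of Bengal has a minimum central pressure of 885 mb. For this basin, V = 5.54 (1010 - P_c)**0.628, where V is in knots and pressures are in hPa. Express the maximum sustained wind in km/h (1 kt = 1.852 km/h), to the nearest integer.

ΔP = 1010 − 885 = 125 mb.
V ≈ 5.54 × 125^0.628 = 5.54 × 20.742 ≈ 114.913 kt.
114.913 × 1.852 ≈ 212.82 km/h → 213 km/h.

213 km/h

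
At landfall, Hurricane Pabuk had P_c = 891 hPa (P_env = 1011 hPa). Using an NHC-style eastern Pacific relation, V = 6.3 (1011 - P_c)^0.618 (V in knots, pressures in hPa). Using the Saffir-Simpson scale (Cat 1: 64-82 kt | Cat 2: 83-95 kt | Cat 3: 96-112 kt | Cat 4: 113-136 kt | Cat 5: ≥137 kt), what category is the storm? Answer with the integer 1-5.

4

ΔP = 1011 − 891 = 120 hPa.
V ≈ 6.3 × 120^0.618 = 6.3 × 19.27 ≈ 121 kt.
121 kt falls in the Category 4 band.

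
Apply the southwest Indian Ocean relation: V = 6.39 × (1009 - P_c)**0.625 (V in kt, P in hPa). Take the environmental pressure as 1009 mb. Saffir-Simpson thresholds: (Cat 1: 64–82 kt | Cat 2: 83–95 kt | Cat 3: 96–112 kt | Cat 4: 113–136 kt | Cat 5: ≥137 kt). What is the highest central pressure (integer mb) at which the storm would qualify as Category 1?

Category 1 begins at V = 64 kt.
Required ΔP = (64/6.39)^(1/0.625) = 10.016^1.600 ≈ 39.91 mb.
P_c ≤ 1009 − 39.91 = 969.09, so the highest integer P_c is 969 mb.

969 mb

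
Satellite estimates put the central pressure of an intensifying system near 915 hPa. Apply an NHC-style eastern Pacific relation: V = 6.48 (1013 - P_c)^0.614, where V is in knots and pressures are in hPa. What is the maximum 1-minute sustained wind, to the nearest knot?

108 kt

ΔP = 1013 − 915 = 98 hPa.
98^0.614 ≈ 16.696.
V ≈ 6.48 × 16.696 ≈ 108.2 kt.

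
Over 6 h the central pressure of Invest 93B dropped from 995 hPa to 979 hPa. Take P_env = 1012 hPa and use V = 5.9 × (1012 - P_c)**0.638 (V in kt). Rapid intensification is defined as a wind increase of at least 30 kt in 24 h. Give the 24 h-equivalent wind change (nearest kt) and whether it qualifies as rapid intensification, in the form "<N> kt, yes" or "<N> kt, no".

V₁: ΔP = 17, V ≈ 5.9 × 17^0.638 ≈ 35.96 kt.
V₂: ΔP = 33, V ≈ 5.9 × 33^0.638 ≈ 54.91 kt.
ΔV over 6 h = 18.95 kt → 24 h equivalent = 18.95 × 24/6 ≈ 75.80 kt.
76 kt ≥ 30 kt ⇒ rapid intensification.

76 kt, yes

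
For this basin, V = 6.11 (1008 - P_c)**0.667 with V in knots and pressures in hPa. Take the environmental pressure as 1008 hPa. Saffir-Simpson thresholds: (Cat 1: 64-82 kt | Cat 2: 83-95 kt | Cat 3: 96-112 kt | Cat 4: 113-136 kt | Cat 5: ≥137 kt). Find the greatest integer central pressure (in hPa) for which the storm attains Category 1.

974 hPa

Category 1 begins at V = 64 kt.
Required ΔP = (64/6.11)^(1/0.667) = 10.475^1.499 ≈ 33.84 hPa.
P_c ≤ 1008 − 33.84 = 974.16, so the highest integer P_c is 974 hPa.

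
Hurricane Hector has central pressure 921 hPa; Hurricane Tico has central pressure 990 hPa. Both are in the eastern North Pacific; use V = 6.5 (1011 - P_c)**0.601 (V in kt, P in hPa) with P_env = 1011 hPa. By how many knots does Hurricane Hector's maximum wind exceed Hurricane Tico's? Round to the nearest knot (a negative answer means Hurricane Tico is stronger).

Hurricane Hector: ΔP = 90; V ≈ 6.5 × 90^0.601 ≈ 97.14 kt.
Hurricane Tico: ΔP = 21; V ≈ 6.5 × 21^0.601 ≈ 40.51 kt.
Difference ≈ 97.14 − 40.51 = 56.63 → 57 kt.

57 kt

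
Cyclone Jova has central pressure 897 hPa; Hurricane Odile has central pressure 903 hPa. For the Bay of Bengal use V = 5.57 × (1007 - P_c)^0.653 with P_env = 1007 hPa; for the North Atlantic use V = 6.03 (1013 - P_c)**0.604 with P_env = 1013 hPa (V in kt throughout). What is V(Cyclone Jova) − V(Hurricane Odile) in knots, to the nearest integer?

17 kt

Cyclone Jova: ΔP = 110; V ≈ 5.57 × 110^0.653 ≈ 119.92 kt.
Hurricane Odile: ΔP = 110; V ≈ 6.03 × 110^0.604 ≈ 103.11 kt.
Difference ≈ 119.92 − 103.11 = 16.81 → 17 kt.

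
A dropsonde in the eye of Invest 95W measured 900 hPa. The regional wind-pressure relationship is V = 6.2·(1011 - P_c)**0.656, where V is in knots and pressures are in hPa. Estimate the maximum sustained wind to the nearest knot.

136 kt

ΔP = 1011 − 900 = 111 hPa.
111^0.656 ≈ 21.965.
V ≈ 6.2 × 21.965 ≈ 136.2 kt.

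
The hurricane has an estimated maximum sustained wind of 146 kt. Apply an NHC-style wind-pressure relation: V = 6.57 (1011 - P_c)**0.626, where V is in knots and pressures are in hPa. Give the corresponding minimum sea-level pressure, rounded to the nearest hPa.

869 hPa

ΔP = (V / 6.57)^(1/0.626) = (146/6.57)^1.597.
146/6.57 = 22.222; 22.222^1.597 ≈ 141.72 hPa.
P_c = 1011 − 141.72 = 869.28 ≈ 869 hPa.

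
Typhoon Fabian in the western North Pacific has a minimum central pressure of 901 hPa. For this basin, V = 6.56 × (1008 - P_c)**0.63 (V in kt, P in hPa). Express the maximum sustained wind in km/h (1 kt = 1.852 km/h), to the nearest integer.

ΔP = 1008 − 901 = 107 hPa.
V ≈ 6.56 × 107^0.63 = 6.56 × 18.989 ≈ 124.571 kt.
124.571 × 1.852 ≈ 230.70 km/h → 231 km/h.

231 km/h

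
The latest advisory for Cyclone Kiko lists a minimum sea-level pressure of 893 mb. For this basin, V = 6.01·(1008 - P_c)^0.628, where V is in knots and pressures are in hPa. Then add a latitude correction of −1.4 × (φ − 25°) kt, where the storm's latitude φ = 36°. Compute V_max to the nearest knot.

ΔP = 1008 − 893 = 115 mb.
115^0.628 ≈ 19.684.
V ≈ 6.01 × 19.684 ≈ 118.3 kt.
Latitude correction: −1.4 × (36 − 25) = -15.4 kt.
Corrected V ≈ 102.9 kt → 103 kt.

103 kt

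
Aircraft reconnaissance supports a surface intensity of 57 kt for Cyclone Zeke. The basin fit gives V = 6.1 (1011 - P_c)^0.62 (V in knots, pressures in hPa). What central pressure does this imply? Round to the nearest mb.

974 mb

ΔP = (V / 6.1)^(1/0.62) = (57/6.1)^1.613.
57/6.1 = 9.344; 9.344^1.613 ≈ 36.76 mb.
P_c = 1011 − 36.76 = 974.24 ≈ 974 mb.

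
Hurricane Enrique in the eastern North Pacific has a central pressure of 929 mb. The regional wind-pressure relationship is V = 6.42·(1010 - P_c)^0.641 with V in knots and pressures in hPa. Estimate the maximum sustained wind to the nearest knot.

ΔP = 1010 − 929 = 81 mb.
81^0.641 ≈ 16.724.
V ≈ 6.42 × 16.724 ≈ 107.4 kt.

107 kt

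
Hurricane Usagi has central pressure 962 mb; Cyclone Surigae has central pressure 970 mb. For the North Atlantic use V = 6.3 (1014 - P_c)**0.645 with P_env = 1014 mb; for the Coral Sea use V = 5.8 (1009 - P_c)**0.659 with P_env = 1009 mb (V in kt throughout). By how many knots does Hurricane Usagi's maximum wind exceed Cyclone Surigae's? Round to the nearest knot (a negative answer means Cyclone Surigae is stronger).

Hurricane Usagi: ΔP = 52; V ≈ 6.3 × 52^0.645 ≈ 80.57 kt.
Cyclone Surigae: ΔP = 39; V ≈ 5.8 × 39^0.659 ≈ 64.85 kt.
Difference ≈ 80.57 − 64.85 = 15.72 → 16 kt.

16 kt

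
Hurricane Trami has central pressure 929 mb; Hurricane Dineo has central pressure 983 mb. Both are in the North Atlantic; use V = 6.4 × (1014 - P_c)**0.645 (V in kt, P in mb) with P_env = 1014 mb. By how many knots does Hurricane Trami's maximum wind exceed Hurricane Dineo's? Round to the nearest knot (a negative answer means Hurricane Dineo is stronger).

54 kt

Hurricane Trami: ΔP = 85; V ≈ 6.4 × 85^0.645 ≈ 112.37 kt.
Hurricane Dineo: ΔP = 31; V ≈ 6.4 × 31^0.645 ≈ 58.63 kt.
Difference ≈ 112.37 − 58.63 = 53.74 → 54 kt.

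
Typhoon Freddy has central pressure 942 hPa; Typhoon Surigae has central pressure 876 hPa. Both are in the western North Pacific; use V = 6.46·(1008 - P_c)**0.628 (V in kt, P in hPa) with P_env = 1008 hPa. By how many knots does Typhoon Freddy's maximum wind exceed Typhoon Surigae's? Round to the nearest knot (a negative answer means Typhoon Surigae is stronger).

-49 kt

Typhoon Freddy: ΔP = 66; V ≈ 6.46 × 66^0.628 ≈ 89.72 kt.
Typhoon Surigae: ΔP = 132; V ≈ 6.46 × 132^0.628 ≈ 138.66 kt.
Difference ≈ 89.72 − 138.66 = -48.94 → -49 kt.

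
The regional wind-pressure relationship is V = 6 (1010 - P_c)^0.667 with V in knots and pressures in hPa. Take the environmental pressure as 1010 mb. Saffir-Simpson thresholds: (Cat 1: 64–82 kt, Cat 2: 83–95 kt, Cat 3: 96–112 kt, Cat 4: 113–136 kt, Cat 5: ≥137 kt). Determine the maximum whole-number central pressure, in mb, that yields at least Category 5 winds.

Category 5 begins at V = 137 kt.
Required ΔP = (137/6)^(1/0.667) = 22.833^1.499 ≈ 108.85 mb.
P_c ≤ 1010 − 108.85 = 901.15, so the highest integer P_c is 901 mb.

901 mb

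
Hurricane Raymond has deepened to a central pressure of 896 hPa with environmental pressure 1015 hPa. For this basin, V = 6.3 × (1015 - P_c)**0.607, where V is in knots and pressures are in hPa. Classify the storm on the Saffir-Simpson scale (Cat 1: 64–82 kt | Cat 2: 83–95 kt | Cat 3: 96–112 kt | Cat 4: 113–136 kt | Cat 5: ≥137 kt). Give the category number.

4

ΔP = 1015 − 896 = 119 hPa.
V ≈ 6.3 × 119^0.607 = 6.3 × 18.19 ≈ 115 kt.
115 kt falls in the Category 4 band.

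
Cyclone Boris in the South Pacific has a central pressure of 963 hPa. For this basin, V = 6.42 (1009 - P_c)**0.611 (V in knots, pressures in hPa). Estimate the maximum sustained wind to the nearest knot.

ΔP = 1009 − 963 = 46 hPa.
46^0.611 ≈ 10.374.
V ≈ 6.42 × 10.374 ≈ 66.6 kt.

67 kt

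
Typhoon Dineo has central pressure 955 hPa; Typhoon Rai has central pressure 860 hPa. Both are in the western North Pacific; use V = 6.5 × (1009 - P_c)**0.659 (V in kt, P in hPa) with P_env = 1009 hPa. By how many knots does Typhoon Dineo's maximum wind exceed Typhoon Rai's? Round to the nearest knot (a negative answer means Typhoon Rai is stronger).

-86 kt

Typhoon Dineo: ΔP = 54; V ≈ 6.5 × 54^0.659 ≈ 90.07 kt.
Typhoon Rai: ΔP = 149; V ≈ 6.5 × 149^0.659 ≈ 175.81 kt.
Difference ≈ 90.07 − 175.81 = -85.74 → -86 kt.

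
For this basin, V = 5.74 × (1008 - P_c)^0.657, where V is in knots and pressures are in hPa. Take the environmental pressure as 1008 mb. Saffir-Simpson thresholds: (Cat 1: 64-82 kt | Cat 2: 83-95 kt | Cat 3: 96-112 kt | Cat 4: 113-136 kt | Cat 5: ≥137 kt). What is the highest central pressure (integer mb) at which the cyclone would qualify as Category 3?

Category 3 begins at V = 96 kt.
Required ΔP = (96/5.74)^(1/0.657) = 16.725^1.522 ≈ 72.78 mb.
P_c ≤ 1008 − 72.78 = 935.22, so the highest integer P_c is 935 mb.

935 mb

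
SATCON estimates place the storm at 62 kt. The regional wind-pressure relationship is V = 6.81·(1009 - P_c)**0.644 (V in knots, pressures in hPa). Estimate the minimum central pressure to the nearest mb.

978 mb

ΔP = (V / 6.81)^(1/0.644) = (62/6.81)^1.553.
62/6.81 = 9.104; 9.104^1.553 ≈ 30.87 mb.
P_c = 1009 − 30.87 = 978.13 ≈ 978 mb.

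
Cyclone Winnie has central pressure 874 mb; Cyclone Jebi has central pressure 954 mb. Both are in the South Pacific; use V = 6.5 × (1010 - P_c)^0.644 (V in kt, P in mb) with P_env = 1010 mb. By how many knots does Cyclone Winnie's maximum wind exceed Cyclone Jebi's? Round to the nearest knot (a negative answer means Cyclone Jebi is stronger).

Cyclone Winnie: ΔP = 136; V ≈ 6.5 × 136^0.644 ≈ 153.78 kt.
Cyclone Jebi: ΔP = 56; V ≈ 6.5 × 56^0.644 ≈ 86.85 kt.
Difference ≈ 153.78 − 86.85 = 66.93 → 67 kt.

67 kt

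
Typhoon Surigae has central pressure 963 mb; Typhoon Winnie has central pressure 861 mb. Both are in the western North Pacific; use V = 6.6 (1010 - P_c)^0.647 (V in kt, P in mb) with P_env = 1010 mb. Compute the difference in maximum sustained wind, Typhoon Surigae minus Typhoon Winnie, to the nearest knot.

Typhoon Surigae: ΔP = 47; V ≈ 6.6 × 47^0.647 ≈ 79.69 kt.
Typhoon Winnie: ΔP = 149; V ≈ 6.6 × 149^0.647 ≈ 168.11 kt.
Difference ≈ 79.69 − 168.11 = -88.42 → -88 kt.

-88 kt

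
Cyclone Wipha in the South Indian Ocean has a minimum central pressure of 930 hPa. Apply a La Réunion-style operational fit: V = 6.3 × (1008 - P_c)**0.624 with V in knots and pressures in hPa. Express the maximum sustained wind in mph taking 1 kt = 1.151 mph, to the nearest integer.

ΔP = 1008 − 930 = 78 hPa.
V ≈ 6.3 × 78^0.624 = 6.3 × 15.159 ≈ 95.501 kt.
95.501 × 1.151 ≈ 109.92 mph → 110 mph.

110 mph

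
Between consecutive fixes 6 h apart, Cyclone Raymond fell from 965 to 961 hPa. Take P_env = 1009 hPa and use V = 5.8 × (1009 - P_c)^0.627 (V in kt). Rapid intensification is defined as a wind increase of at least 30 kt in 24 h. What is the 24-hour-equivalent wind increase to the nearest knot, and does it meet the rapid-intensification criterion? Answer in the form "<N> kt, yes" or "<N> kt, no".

14 kt, no

V₁: ΔP = 44, V ≈ 5.8 × 44^0.627 ≈ 62.21 kt.
V₂: ΔP = 48, V ≈ 5.8 × 48^0.627 ≈ 65.70 kt.
ΔV over 6 h = 3.49 kt → 24 h equivalent = 3.49 × 24/6 ≈ 13.96 kt.
14 kt < 30 kt ⇒ not rapid intensification.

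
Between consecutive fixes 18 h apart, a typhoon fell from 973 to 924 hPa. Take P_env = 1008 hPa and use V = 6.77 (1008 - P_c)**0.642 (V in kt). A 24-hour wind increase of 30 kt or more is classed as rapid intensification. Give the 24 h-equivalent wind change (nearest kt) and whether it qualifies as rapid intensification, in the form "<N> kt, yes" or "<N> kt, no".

67 kt, yes

V₁: ΔP = 35, V ≈ 6.77 × 35^0.642 ≈ 66.36 kt.
V₂: ΔP = 84, V ≈ 6.77 × 84^0.642 ≈ 116.41 kt.
ΔV over 18 h = 50.05 kt → 24 h equivalent = 50.05 × 24/18 ≈ 66.73 kt.
67 kt ≥ 30 kt ⇒ rapid intensification.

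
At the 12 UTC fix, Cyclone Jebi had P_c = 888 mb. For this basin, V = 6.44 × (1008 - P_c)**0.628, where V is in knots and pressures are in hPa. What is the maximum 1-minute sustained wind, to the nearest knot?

130 kt

ΔP = 1008 − 888 = 120 mb.
120^0.628 ≈ 20.217.
V ≈ 6.44 × 20.217 ≈ 130.2 kt.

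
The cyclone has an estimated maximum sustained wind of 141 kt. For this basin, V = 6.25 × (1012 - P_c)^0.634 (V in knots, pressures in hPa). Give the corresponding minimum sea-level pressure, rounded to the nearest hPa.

ΔP = (V / 6.25)^(1/0.634) = (141/6.25)^1.577.
141/6.25 = 22.560; 22.560^1.577 ≈ 136.33 hPa.
P_c = 1012 − 136.33 = 875.67 ≈ 876 hPa.

876 hPa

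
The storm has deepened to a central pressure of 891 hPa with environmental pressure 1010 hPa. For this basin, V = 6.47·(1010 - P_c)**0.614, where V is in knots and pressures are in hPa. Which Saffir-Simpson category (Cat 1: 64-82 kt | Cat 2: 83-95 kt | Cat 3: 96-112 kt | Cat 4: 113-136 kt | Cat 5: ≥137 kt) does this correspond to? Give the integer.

ΔP = 1010 − 891 = 119 hPa.
V ≈ 6.47 × 119^0.614 = 6.47 × 18.81 ≈ 122 kt.
122 kt falls in the Category 4 band.

4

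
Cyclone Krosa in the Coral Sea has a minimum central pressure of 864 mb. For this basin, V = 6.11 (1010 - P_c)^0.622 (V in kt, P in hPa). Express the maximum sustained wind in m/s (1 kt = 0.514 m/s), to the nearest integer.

ΔP = 1010 − 864 = 146 mb.
V ≈ 6.11 × 146^0.622 = 6.11 × 22.194 ≈ 135.603 kt.
135.603 × 0.514 ≈ 69.70 m/s → 70 m/s.

70 m/s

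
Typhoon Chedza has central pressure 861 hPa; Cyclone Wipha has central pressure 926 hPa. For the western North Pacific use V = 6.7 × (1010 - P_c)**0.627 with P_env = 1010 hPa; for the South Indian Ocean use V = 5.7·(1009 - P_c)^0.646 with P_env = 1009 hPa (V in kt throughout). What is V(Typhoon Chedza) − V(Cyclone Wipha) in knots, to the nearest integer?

Typhoon Chedza: ΔP = 149; V ≈ 6.7 × 149^0.627 ≈ 154.41 kt.
Cyclone Wipha: ΔP = 83; V ≈ 5.7 × 83^0.646 ≈ 98.99 kt.
Difference ≈ 154.41 − 98.99 = 55.42 → 55 kt.

55 kt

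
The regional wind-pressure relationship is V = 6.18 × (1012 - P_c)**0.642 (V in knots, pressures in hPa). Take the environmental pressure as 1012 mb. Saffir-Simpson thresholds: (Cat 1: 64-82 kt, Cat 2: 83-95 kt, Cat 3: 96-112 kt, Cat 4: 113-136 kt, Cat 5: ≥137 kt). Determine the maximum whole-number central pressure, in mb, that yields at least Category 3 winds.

Category 3 begins at V = 96 kt.
Required ΔP = (96/6.18)^(1/0.642) = 15.534^1.558 ≈ 71.71 mb.
P_c ≤ 1012 − 71.71 = 940.29, so the highest integer P_c is 940 mb.

940 mb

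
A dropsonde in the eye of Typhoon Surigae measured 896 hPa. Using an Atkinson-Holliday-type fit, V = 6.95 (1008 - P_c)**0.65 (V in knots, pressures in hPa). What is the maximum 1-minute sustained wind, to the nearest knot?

149 kt

ΔP = 1008 − 896 = 112 hPa.
112^0.65 ≈ 21.478.
V ≈ 6.95 × 21.478 ≈ 149.3 kt.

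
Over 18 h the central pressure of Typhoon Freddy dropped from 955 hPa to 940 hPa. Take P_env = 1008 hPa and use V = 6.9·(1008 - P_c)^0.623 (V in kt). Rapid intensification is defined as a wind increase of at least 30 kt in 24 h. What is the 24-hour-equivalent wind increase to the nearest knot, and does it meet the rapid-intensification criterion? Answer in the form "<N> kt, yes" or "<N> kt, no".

V₁: ΔP = 53, V ≈ 6.9 × 53^0.623 ≈ 81.86 kt.
V₂: ΔP = 68, V ≈ 6.9 × 68^0.623 ≈ 95.61 kt.
ΔV over 18 h = 13.75 kt → 24 h equivalent = 13.75 × 24/18 ≈ 18.33 kt.
18 kt < 30 kt ⇒ not rapid intensification.

18 kt, no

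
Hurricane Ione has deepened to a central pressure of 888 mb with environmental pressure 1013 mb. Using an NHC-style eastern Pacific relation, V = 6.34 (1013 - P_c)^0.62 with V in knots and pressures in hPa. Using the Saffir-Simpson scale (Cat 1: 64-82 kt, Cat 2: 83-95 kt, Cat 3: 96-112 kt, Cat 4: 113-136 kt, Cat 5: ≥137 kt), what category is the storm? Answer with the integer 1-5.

4

ΔP = 1013 − 888 = 125 mb.
V ≈ 6.34 × 125^0.62 = 6.34 × 19.96 ≈ 127 kt.
127 kt falls in the Category 4 band.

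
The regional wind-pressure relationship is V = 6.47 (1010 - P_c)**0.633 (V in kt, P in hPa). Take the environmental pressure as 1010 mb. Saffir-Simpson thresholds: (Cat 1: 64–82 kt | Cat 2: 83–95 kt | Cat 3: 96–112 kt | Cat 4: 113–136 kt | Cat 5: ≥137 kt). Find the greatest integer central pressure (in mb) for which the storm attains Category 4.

Category 4 begins at V = 113 kt.
Required ΔP = (113/6.47)^(1/0.633) = 17.465^1.580 ≈ 91.70 mb.
P_c ≤ 1010 − 91.70 = 918.30, so the highest integer P_c is 918 mb.

918 mb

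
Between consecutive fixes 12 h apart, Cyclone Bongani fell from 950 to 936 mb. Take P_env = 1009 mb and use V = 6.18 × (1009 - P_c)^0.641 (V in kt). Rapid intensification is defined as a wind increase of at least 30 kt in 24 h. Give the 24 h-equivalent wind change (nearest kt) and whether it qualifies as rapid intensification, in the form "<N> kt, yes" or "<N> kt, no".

V₁: ΔP = 59, V ≈ 6.18 × 59^0.641 ≈ 84.35 kt.
V₂: ΔP = 73, V ≈ 6.18 × 73^0.641 ≈ 96.69 kt.
ΔV over 12 h = 12.34 kt → 24 h equivalent = 12.34 × 24/12 ≈ 24.68 kt.
25 kt < 30 kt ⇒ not rapid intensification.

25 kt, no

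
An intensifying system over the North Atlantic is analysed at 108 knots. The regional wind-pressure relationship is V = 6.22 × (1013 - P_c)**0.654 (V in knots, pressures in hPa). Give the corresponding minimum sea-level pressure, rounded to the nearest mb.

ΔP = (V / 6.22)^(1/0.654) = (108/6.22)^1.529.
108/6.22 = 17.363; 17.363^1.529 ≈ 78.61 mb.
P_c = 1013 − 78.61 = 934.39 ≈ 934 mb.

934 mb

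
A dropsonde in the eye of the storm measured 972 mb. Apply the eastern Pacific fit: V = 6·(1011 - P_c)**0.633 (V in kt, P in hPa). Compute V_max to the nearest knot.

ΔP = 1011 − 972 = 39 mb.
39^0.633 ≈ 10.166.
V ≈ 6 × 10.166 ≈ 61.0 kt.

61 kt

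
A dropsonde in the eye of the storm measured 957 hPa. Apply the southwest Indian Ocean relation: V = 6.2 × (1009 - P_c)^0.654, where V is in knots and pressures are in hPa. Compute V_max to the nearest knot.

ΔP = 1009 − 957 = 52 hPa.
52^0.654 ≈ 13.252.
V ≈ 6.2 × 13.252 ≈ 82.2 kt.

82 kt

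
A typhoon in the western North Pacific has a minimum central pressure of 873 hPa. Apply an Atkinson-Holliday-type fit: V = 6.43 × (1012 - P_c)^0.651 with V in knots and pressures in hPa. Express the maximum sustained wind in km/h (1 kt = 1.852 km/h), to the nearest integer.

ΔP = 1012 − 873 = 139 hPa.
V ≈ 6.43 × 139^0.651 = 6.43 × 24.837 ≈ 159.703 kt.
159.703 × 1.852 ≈ 295.77 km/h → 296 km/h.

296 km/h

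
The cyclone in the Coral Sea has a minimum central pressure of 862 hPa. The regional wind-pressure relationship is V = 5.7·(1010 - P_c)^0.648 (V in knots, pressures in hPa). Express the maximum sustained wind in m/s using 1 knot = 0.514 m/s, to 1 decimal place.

ΔP = 1010 − 862 = 148 hPa.
V ≈ 5.7 × 148^0.648 = 5.7 × 25.488 ≈ 145.280 kt.
145.280 × 0.514 ≈ 74.67 m/s → 74.7 m/s.

74.7 m/s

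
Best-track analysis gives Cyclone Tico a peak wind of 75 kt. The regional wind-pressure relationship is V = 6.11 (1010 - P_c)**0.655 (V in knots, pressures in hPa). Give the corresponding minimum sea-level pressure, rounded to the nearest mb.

ΔP = (V / 6.11)^(1/0.655) = (75/6.11)^1.527.
75/6.11 = 12.275; 12.275^1.527 ≈ 45.99 mb.
P_c = 1010 − 45.99 = 964.01 ≈ 964 mb.

964 mb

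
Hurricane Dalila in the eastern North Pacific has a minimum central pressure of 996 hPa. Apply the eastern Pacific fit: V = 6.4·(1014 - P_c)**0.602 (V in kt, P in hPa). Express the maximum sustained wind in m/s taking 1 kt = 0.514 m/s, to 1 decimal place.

ΔP = 1014 − 996 = 18 hPa.
V ≈ 6.4 × 18^0.602 = 6.4 × 5.697 ≈ 36.463 kt.
36.463 × 0.514 ≈ 18.74 m/s → 18.7 m/s.

18.7 m/s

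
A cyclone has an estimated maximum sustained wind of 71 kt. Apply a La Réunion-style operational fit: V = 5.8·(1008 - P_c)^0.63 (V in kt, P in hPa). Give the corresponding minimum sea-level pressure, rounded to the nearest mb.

955 mb

ΔP = (V / 5.8)^(1/0.63) = (71/5.8)^1.587.
71/5.8 = 12.241; 12.241^1.587 ≈ 53.30 mb.
P_c = 1008 − 53.30 = 954.70 ≈ 955 mb.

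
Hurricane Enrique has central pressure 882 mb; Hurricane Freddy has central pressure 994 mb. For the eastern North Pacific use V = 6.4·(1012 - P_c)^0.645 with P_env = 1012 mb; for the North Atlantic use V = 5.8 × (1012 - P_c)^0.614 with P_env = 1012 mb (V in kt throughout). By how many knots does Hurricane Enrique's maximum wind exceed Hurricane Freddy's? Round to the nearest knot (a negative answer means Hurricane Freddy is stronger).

Hurricane Enrique: ΔP = 130; V ≈ 6.4 × 130^0.645 ≈ 147.80 kt.
Hurricane Freddy: ΔP = 18; V ≈ 5.8 × 18^0.614 ≈ 34.21 kt.
Difference ≈ 147.80 − 34.21 = 113.59 → 114 kt.

114 kt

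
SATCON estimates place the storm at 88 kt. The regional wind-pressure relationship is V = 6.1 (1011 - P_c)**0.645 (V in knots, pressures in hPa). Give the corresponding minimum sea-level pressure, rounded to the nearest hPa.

ΔP = (V / 6.1)^(1/0.645) = (88/6.1)^1.550.
88/6.1 = 14.426; 14.426^1.550 ≈ 62.68 hPa.
P_c = 1011 − 62.68 = 948.32 ≈ 948 hPa.

948 hPa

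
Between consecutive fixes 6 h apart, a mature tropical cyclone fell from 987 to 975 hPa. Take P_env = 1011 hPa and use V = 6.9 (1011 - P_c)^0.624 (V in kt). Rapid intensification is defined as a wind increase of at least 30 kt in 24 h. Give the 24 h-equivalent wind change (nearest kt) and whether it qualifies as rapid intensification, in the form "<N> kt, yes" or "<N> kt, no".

58 kt, yes

V₁: ΔP = 24, V ≈ 6.9 × 24^0.624 ≈ 50.13 kt.
V₂: ΔP = 36, V ≈ 6.9 × 36^0.624 ≈ 64.56 kt.
ΔV over 6 h = 14.43 kt → 24 h equivalent = 14.43 × 24/6 ≈ 57.72 kt.
58 kt ≥ 30 kt ⇒ rapid intensification.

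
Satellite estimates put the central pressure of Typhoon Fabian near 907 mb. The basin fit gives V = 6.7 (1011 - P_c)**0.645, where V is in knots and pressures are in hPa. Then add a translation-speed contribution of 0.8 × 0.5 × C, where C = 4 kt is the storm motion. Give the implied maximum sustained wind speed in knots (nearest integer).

136 kt

ΔP = 1011 − 907 = 104 mb.
104^0.645 ≈ 19.998.
V ≈ 6.7 × 19.998 ≈ 134.0 kt.
Translation term: 0.8 × 0.5 × 4 = 1.6 kt.
Corrected V ≈ 135.6 kt → 136 kt.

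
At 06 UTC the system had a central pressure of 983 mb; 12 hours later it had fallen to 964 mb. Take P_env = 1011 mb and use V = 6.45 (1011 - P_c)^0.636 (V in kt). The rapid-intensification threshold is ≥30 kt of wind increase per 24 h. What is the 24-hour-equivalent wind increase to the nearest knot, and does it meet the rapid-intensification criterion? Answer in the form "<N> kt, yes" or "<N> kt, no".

42 kt, yes

V₁: ΔP = 28, V ≈ 6.45 × 28^0.636 ≈ 53.70 kt.
V₂: ΔP = 47, V ≈ 6.45 × 47^0.636 ≈ 74.65 kt.
ΔV over 12 h = 20.95 kt → 24 h equivalent = 20.95 × 24/12 ≈ 41.90 kt.
42 kt ≥ 30 kt ⇒ rapid intensification.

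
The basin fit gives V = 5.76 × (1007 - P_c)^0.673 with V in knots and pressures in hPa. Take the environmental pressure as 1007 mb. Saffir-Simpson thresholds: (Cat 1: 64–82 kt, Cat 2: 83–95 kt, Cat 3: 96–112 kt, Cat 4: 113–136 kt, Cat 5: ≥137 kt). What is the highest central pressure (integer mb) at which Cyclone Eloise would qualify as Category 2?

Category 2 begins at V = 83 kt.
Required ΔP = (83/5.76)^(1/0.673) = 14.410^1.486 ≈ 52.68 mb.
P_c ≤ 1007 − 52.68 = 954.32, so the highest integer P_c is 954 mb.

954 mb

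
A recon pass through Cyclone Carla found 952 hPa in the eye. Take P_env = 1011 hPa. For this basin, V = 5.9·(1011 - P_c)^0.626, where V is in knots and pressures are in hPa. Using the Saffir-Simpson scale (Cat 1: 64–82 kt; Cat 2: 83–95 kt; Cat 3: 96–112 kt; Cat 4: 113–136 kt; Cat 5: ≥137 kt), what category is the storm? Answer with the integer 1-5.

ΔP = 1011 − 952 = 59 hPa.
V ≈ 5.9 × 59^0.626 = 5.9 × 12.84 ≈ 76 kt.
76 kt falls in the Category 1 band.

1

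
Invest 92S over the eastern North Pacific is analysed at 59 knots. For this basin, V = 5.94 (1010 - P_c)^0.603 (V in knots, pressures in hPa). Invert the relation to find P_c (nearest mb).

ΔP = (V / 5.94)^(1/0.603) = (59/5.94)^1.658.
59/5.94 = 9.933; 9.933^1.658 ≈ 45.03 mb.
P_c = 1010 − 45.03 = 964.97 ≈ 965 mb.

965 mb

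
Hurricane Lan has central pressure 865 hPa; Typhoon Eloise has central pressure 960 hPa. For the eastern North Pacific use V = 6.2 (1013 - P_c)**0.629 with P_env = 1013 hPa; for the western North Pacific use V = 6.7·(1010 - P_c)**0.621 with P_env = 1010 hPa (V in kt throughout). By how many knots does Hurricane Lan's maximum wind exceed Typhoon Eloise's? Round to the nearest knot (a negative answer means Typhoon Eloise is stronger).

68 kt

Hurricane Lan: ΔP = 148; V ≈ 6.2 × 148^0.629 ≈ 143.71 kt.
Typhoon Eloise: ΔP = 50; V ≈ 6.7 × 50^0.621 ≈ 76.06 kt.
Difference ≈ 143.71 − 76.06 = 67.65 → 68 kt.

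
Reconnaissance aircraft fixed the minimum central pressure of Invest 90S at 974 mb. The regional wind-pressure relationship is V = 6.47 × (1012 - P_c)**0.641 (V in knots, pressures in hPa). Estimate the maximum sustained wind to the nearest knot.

ΔP = 1012 − 974 = 38 mb.
38^0.641 ≈ 10.295.
V ≈ 6.47 × 10.295 ≈ 66.6 kt.

67 kt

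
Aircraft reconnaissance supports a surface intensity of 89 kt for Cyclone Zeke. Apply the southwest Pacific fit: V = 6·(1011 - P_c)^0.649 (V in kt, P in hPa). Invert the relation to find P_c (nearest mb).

ΔP = (V / 6)^(1/0.649) = (89/6)^1.541.
89/6 = 14.833; 14.833^1.541 ≈ 63.78 mb.
P_c = 1011 − 63.78 = 947.22 ≈ 947 mb.

947 mb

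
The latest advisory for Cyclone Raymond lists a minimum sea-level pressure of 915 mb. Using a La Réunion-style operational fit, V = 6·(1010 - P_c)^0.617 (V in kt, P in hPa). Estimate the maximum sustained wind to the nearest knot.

ΔP = 1010 − 915 = 95 mb.
95^0.617 ≈ 16.606.
V ≈ 6 × 16.606 ≈ 99.6 kt.

100 kt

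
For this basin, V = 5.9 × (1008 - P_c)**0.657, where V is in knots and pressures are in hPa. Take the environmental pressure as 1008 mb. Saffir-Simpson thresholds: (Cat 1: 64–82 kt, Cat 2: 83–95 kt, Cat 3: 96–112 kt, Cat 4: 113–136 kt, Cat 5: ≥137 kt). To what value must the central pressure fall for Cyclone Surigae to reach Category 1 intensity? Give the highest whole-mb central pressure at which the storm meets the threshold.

Category 1 begins at V = 64 kt.
Required ΔP = (64/5.9)^(1/0.657) = 10.847^1.522 ≈ 37.66 mb.
P_c ≤ 1008 − 37.66 = 970.34, so the highest integer P_c is 970 mb.

970 mb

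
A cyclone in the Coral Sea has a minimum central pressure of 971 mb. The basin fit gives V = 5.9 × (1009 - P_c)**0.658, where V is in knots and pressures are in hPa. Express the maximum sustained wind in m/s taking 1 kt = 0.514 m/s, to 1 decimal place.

ΔP = 1009 − 971 = 38 mb.
V ≈ 5.9 × 38^0.658 = 5.9 × 10.952 ≈ 64.617 kt.
64.617 × 0.514 ≈ 33.21 m/s → 33.2 m/s.

33.2 m/s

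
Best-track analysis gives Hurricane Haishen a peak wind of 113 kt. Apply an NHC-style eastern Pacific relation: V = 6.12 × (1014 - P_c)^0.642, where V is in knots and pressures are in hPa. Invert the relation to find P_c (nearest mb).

920 mb

ΔP = (V / 6.12)^(1/0.642) = (113/6.12)^1.558.
113/6.12 = 18.464; 18.464^1.558 ≈ 93.86 mb.
P_c = 1014 − 93.86 = 920.14 ≈ 920 mb.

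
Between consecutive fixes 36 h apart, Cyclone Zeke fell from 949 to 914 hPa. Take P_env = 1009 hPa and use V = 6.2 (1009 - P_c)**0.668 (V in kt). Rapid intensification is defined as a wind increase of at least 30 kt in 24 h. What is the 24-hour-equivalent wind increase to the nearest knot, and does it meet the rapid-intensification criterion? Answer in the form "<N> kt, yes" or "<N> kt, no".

V₁: ΔP = 60, V ≈ 6.2 × 60^0.668 ≈ 95.54 kt.
V₂: ΔP = 95, V ≈ 6.2 × 95^0.668 ≈ 129.87 kt.
ΔV over 36 h = 34.33 kt → 24 h equivalent = 34.33 × 24/36 ≈ 22.89 kt.
23 kt < 30 kt ⇒ not rapid intensification.

23 kt, no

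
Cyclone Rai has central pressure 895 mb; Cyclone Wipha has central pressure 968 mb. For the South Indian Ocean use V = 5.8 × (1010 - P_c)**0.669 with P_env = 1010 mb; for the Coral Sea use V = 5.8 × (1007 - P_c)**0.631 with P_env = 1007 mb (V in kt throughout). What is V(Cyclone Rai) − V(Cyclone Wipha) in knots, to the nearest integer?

Cyclone Rai: ΔP = 115; V ≈ 5.8 × 115^0.669 ≈ 138.69 kt.
Cyclone Wipha: ΔP = 39; V ≈ 5.8 × 39^0.631 ≈ 58.53 kt.
Difference ≈ 138.69 − 58.53 = 80.16 → 80 kt.

80 kt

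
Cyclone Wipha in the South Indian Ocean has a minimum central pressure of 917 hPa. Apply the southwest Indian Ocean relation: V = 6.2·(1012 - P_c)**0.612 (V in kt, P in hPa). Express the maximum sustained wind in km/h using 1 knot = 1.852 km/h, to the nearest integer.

ΔP = 1012 − 917 = 95 hPa.
V ≈ 6.2 × 95^0.612 = 6.2 × 16.232 ≈ 100.637 kt.
100.637 × 1.852 ≈ 186.38 km/h → 186 km/h.

186 km/h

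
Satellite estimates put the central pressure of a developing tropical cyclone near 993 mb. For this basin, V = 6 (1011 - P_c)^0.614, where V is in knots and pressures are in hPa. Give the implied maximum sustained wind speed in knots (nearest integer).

ΔP = 1011 − 993 = 18 mb.
18^0.614 ≈ 5.898.
V ≈ 6 × 5.898 ≈ 35.4 kt.

35 kt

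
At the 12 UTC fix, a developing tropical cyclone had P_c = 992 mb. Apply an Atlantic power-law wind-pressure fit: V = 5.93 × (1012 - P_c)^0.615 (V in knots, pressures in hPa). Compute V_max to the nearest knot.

37 kt

ΔP = 1012 − 992 = 20 mb.
20^0.615 ≈ 6.312.
V ≈ 5.93 × 6.312 ≈ 37.4 kt.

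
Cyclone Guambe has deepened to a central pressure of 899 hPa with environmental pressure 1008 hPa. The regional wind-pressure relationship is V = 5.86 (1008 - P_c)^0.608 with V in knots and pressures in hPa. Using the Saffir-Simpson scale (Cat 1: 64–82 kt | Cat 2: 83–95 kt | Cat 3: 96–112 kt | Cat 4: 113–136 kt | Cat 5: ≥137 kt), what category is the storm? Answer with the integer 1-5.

3

ΔP = 1008 − 899 = 109 hPa.
V ≈ 5.86 × 109^0.608 = 5.86 × 17.33 ≈ 102 kt.
102 kt falls in the Category 3 band.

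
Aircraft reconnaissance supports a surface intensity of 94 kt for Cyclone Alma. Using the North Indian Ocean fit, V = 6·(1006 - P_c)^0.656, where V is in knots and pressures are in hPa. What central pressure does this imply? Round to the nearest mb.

940 mb

ΔP = (V / 6)^(1/0.656) = (94/6)^1.524.
94/6 = 15.667; 15.667^1.524 ≈ 66.31 mb.
P_c = 1006 − 66.31 = 939.69 ≈ 940 mb.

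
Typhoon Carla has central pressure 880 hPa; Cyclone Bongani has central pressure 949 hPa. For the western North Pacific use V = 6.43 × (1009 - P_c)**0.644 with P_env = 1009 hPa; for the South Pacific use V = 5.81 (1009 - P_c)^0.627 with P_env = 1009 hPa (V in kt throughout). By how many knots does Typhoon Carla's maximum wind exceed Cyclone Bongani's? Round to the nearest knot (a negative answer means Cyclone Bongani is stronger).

71 kt

Typhoon Carla: ΔP = 129; V ≈ 6.43 × 129^0.644 ≈ 147.04 kt.
Cyclone Bongani: ΔP = 60; V ≈ 5.81 × 60^0.627 ≈ 75.70 kt.
Difference ≈ 147.04 − 75.70 = 71.34 → 71 kt.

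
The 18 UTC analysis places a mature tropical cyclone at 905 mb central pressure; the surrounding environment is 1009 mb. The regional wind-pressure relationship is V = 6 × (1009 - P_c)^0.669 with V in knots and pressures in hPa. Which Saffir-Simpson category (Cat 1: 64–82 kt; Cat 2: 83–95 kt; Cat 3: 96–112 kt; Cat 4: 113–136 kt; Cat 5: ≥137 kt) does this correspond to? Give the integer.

ΔP = 1009 − 905 = 104 mb.
V ≈ 6 × 104^0.669 = 6 × 22.36 ≈ 134 kt.
134 kt falls in the Category 4 band.

4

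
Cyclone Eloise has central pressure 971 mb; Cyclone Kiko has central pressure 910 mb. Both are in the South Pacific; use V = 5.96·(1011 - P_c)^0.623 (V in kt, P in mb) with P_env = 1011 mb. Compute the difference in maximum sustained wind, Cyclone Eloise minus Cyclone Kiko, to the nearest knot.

Cyclone Eloise: ΔP = 40; V ≈ 5.96 × 40^0.623 ≈ 59.34 kt.
Cyclone Kiko: ΔP = 101; V ≈ 5.96 × 101^0.623 ≈ 105.67 kt.
Difference ≈ 59.34 − 105.67 = -46.33 → -46 kt.

-46 kt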